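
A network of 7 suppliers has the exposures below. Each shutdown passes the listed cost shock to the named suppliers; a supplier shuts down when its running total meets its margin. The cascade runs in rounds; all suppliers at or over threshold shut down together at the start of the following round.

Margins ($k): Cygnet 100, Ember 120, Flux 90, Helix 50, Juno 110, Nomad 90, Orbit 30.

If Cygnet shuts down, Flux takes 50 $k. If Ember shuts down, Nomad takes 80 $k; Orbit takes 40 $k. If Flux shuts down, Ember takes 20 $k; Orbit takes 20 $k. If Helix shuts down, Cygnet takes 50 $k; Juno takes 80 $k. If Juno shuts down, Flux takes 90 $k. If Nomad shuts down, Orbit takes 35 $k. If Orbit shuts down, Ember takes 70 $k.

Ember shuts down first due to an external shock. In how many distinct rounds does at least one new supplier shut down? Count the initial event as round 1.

Round 1 — Ember shuts down (initial).
  Nomad: +80 → 80 < 90
  Orbit: +40 → 40 ≥ 30
Round 2 — Orbit shuts down.
No further shutdowns.

2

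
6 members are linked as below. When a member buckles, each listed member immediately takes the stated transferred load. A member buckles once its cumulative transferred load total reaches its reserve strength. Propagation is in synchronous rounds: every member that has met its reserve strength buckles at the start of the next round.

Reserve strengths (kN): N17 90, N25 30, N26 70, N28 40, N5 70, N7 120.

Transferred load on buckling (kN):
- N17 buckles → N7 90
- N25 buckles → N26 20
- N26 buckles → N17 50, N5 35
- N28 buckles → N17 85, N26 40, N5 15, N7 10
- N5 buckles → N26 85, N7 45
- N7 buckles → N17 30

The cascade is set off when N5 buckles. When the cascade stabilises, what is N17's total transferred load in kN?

Round 1 — N5 buckles (initial).
  N26: +85 → 85 ≥ 70
  N7: +45 → 45 < 120
Round 2 — N26 buckles.
  N17: +50 → 50 < 90
No further bucklings.

50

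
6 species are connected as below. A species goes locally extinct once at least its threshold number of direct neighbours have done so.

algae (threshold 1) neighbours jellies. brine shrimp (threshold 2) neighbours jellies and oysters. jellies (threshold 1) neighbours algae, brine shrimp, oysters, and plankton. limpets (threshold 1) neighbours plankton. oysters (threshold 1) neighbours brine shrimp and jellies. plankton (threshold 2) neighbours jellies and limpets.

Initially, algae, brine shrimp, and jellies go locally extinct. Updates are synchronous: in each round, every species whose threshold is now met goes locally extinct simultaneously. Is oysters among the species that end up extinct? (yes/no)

Round 1 — algae, brine shrimp, jellies go locally extinct (initial).
Round 2 — checking thresholds:
  oysters: 2 of 2 neighbours ≥ 1, goes locally extinct.
  plankton: 1 of 2 neighbours < 2, holds.
Round 3 — no new extinctions; cascade stops.

yes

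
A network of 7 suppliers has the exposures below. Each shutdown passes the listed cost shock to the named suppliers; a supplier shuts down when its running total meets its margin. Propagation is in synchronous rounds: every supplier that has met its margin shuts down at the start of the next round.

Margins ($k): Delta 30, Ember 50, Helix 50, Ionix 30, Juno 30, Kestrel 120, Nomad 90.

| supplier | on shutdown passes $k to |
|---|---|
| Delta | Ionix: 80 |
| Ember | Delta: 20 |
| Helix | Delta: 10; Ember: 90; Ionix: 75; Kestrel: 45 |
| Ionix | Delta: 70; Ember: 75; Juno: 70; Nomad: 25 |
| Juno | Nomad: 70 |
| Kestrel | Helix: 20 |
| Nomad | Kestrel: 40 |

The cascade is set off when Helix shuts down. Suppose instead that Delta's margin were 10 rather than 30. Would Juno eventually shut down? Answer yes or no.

yes

With Delta's margin at 10:
Round 1 — Helix shuts down (initial).
  Delta: +10 → 10 ≥ 10
  Ember: +90 → 90 ≥ 50
  Ionix: +75 → 75 ≥ 30
  Kestrel: +45 → 45 < 120
Round 2 — Delta, Ember, Ionix shut down.
  Juno: +70 → 70 ≥ 30
  Nomad: +25 → 25 < 90
Round 3 — Juno shuts down.
  Nomad: +70 → 95 ≥ 90
Round 4 — Nomad shuts down.
  Kestrel: +40 → 85 < 120
No further shutdowns.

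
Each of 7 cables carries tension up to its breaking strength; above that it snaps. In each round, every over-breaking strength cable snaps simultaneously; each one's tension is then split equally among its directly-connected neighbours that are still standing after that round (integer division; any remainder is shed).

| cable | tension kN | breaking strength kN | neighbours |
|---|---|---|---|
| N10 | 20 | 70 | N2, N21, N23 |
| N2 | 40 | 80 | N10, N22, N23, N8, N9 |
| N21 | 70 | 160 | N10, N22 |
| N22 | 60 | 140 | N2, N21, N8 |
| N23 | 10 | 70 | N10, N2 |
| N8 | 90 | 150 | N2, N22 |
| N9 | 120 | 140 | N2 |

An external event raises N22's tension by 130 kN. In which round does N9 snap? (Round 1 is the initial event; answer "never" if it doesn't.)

Round 1 — N22 at 190 > 140. N22 snaps.
  N22 sheds 190 kN to N2, N21, N8: 63 each (1 lost).
    N2: 40+63 = 103 > 80
    N21: 70+63 = 133 ≤ 160
    N8: 90+63 = 153 > 150
Round 2 — N2, N8 snap.
  N2 sheds 103 kN to N10, N23, N9: 34 each (1 lost).
    N10: 20+34 = 54 ≤ 70
    N23: 10+34 = 44 ≤ 70
    N9: 120+34 = 154 > 140
  N8 sheds 153 kN: no online neighbours, lost.
Round 3 — N9 snaps.
  N9 sheds 154 kN: no online neighbours, lost.
No further breaks.

3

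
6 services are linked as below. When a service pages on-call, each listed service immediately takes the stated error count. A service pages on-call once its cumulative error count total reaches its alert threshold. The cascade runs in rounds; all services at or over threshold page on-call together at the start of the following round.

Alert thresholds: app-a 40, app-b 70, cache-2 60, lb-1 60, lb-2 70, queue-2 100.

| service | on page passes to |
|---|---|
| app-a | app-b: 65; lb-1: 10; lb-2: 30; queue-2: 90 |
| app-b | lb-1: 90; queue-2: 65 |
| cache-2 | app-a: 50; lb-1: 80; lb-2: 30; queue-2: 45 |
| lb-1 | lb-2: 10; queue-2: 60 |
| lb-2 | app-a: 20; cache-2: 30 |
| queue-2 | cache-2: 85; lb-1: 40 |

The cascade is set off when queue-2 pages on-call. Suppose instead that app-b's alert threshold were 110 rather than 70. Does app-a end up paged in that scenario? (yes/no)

yes

With app-b's alert threshold at 110:
Round 1 — queue-2 pages on-call (initial).
  cache-2: +85 → 85 ≥ 60
  lb-1: +40 → 40 < 60
Round 2 — cache-2 pages on-call.
  app-a: +50 → 50 ≥ 40
  lb-1: +80 → 120 ≥ 60
  lb-2: +30 → 30 < 70
Round 3 — app-a, lb-1 page on-call.
  app-b: +65 → 65 < 110
  lb-2: +30+10 → 70 ≥ 70
Round 4 — lb-2 pages on-call.
No further pages.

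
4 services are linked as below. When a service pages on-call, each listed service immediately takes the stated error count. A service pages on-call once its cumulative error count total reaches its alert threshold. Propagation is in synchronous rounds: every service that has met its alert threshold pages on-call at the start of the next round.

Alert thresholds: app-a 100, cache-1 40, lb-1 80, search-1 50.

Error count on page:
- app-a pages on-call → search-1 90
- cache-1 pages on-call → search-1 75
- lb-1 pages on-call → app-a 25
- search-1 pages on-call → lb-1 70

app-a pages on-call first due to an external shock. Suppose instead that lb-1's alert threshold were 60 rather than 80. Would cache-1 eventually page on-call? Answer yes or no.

With lb-1's alert threshold at 60:
Round 1 — app-a pages on-call (initial).
  search-1: +90 → 90 ≥ 50
Round 2 — search-1 pages on-call.
  lb-1: +70 → 70 ≥ 60
Round 3 — lb-1 pages on-call.
No further pages.

no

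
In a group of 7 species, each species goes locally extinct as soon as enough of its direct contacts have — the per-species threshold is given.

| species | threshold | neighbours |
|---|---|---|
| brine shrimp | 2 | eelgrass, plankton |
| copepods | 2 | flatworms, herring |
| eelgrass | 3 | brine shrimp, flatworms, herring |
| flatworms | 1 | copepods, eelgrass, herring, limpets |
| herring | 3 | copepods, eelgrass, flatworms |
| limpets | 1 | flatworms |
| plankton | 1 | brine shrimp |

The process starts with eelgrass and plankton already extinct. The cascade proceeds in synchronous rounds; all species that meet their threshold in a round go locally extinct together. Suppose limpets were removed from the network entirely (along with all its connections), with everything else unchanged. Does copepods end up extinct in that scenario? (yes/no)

no

With limpets removed:
Round 1 — eelgrass, plankton go locally extinct (initial).
Round 2 — checking thresholds:
  brine shrimp: 2 of 2 neighbours ≥ 2, goes locally extinct.
  flatworms: 1 of 3 neighbours ≥ 1, goes locally extinct.
  herring: 1 of 3 neighbours < 3, holds.
Round 3 — no new extinctions; cascade stops.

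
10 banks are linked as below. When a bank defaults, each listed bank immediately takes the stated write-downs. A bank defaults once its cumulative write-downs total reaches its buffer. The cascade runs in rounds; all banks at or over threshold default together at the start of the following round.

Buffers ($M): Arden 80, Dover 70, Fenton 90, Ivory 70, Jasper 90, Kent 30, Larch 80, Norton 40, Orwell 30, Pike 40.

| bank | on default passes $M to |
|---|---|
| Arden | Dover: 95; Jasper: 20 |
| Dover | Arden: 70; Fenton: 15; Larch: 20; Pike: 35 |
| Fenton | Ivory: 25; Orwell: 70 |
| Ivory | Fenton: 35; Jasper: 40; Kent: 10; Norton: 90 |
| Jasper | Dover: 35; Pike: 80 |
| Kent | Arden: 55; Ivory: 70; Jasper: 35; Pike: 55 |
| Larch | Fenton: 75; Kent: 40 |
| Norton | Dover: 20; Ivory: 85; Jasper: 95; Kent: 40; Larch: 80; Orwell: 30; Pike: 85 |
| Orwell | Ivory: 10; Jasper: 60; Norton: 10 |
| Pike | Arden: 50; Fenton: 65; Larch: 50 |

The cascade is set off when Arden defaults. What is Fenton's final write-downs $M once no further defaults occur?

15

Round 1 — Arden defaults (initial).
  Dover: +95 → 95 ≥ 70
  Jasper: +20 → 20 < 90
Round 2 — Dover defaults.
  Fenton: +15 → 15 < 90
  Larch: +20 → 20 < 80
  Pike: +35 → 35 < 40
No further defaults.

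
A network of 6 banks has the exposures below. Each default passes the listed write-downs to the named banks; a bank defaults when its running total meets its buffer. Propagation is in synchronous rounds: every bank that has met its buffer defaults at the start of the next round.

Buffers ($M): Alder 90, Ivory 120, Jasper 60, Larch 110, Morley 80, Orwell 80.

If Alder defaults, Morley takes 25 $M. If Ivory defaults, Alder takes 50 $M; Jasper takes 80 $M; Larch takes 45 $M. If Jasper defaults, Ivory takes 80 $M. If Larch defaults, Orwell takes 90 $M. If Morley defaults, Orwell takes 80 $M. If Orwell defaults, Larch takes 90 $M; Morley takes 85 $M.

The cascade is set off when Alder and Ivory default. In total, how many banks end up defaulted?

Round 1 — Alder, Ivory default (initial).
  Jasper: +80 → 80 ≥ 60
  Larch: +45 → 45 < 110
  Morley: +25 → 25 < 80
Round 2 — Jasper defaults.
No further defaults.

3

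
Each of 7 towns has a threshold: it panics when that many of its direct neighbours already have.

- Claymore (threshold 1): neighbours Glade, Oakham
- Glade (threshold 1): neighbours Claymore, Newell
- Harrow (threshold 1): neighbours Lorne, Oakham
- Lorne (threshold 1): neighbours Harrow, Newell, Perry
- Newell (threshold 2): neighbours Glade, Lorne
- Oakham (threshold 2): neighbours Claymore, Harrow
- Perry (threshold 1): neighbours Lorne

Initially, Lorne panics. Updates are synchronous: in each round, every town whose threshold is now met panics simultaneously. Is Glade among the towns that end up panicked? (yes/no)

Round 1 — Lorne panics (initial).
Round 2 — checking thresholds:
  Harrow: 1 of 2 neighbours ≥ 1, panics.
  Newell: 1 of 2 neighbours < 2, below threshold.
  Perry: 1 of 1 neighbours ≥ 1, panics.
Round 3 — no new panics; cascade stops.

no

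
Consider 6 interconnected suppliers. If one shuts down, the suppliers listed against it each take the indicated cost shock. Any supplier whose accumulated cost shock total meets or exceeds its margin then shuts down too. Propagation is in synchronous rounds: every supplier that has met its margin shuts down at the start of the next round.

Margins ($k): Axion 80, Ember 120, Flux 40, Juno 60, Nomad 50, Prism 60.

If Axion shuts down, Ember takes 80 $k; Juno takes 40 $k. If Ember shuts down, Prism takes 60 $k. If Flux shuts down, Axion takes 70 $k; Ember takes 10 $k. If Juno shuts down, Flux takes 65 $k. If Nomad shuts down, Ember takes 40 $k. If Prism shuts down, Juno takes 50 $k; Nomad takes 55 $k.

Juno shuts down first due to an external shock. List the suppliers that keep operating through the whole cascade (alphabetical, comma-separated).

Round 1 — Juno shuts down (initial).
  Flux: +65 → 65 ≥ 40
Round 2 — Flux shuts down.
  Axion: +70 → 70 < 80
  Ember: +10 → 10 < 120
No further shutdowns.

Axion, Ember, Nomad, Prism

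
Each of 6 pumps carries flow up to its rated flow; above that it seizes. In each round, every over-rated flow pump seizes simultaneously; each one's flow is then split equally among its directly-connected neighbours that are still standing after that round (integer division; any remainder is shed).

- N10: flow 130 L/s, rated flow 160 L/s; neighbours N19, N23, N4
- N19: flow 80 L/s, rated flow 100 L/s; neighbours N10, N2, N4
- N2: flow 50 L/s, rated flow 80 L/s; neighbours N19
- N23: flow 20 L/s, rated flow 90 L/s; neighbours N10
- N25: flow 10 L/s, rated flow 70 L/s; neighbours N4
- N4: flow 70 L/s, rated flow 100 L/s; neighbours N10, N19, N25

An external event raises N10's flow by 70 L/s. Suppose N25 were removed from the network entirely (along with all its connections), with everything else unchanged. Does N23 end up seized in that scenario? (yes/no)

With N25 removed:
Round 1 — N10 at 200 > 160. N10 seizes.
  N10 sheds 200 L/s to N19, N23, N4: 66 each (2 lost).
    N19: 80+66 = 146 > 100
    N23: 20+66 = 86 ≤ 90
    N4: 70+66 = 136 > 100
Round 2 — N19, N4 seize.
  N19 sheds 146 L/s to N2: 146 each.
    N2: 50+146 = 196 > 80
  N4 sheds 136 L/s: no online neighbours, lost.
Round 3 — N2 seizes.
  N2 sheds 196 L/s: no online neighbours, lost.
No further seizures.

no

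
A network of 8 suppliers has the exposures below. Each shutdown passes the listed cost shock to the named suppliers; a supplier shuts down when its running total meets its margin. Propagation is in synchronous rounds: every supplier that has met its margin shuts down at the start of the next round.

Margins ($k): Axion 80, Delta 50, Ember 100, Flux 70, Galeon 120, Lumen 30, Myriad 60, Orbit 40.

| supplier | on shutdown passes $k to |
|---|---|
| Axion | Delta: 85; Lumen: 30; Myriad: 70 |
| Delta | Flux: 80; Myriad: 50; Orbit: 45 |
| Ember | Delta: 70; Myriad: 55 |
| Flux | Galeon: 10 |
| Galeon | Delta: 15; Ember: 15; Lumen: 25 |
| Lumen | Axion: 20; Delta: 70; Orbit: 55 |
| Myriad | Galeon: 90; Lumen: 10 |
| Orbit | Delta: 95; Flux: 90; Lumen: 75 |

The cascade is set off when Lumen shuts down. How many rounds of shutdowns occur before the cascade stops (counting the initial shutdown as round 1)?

Round 1 — Lumen shuts down (initial).
  Axion: +20 → 20 < 80
  Delta: +70 → 70 ≥ 50
  Orbit: +55 → 55 ≥ 40
Round 2 — Delta, Orbit shut down.
  Flux: +80+90 → 170 ≥ 70
  Myriad: +50 → 50 < 60
Round 3 — Flux shuts down.
  Galeon: +10 → 10 < 120
No further shutdowns.

3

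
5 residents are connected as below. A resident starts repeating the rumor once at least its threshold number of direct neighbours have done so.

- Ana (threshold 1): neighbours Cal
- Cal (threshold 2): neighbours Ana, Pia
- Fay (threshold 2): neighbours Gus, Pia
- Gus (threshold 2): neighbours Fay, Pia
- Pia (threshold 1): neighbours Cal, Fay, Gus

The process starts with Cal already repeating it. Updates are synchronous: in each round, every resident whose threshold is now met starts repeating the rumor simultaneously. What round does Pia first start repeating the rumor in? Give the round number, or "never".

2

Round 1 — Cal starts repeating the rumor (initial).
Round 2 — checking thresholds:
  Ana: 1 of 1 neighbours ≥ 1, starts repeating the rumor.
  Pia: 1 of 3 neighbours ≥ 1, starts repeating the rumor.
Round 3 — no new spreads; cascade stops.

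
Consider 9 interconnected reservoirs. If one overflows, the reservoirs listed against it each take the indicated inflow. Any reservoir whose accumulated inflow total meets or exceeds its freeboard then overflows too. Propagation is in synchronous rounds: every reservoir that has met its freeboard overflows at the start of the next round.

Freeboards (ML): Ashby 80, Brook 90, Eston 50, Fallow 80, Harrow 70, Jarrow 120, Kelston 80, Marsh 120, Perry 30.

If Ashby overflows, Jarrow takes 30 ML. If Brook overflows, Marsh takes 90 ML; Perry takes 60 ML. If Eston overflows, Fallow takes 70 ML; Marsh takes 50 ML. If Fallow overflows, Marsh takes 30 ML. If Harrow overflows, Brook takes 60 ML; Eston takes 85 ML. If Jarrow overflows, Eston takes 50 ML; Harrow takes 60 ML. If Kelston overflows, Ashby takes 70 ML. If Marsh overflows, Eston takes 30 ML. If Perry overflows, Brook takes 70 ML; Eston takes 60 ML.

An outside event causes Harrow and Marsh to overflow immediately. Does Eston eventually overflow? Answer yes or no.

yes

Round 1 — Harrow, Marsh overflow (initial).
  Brook: +60 → 60 < 90
  Eston: +85+30 → 115 ≥ 50
Round 2 — Eston overflows.
  Fallow: +70 → 70 < 80
No further overflows.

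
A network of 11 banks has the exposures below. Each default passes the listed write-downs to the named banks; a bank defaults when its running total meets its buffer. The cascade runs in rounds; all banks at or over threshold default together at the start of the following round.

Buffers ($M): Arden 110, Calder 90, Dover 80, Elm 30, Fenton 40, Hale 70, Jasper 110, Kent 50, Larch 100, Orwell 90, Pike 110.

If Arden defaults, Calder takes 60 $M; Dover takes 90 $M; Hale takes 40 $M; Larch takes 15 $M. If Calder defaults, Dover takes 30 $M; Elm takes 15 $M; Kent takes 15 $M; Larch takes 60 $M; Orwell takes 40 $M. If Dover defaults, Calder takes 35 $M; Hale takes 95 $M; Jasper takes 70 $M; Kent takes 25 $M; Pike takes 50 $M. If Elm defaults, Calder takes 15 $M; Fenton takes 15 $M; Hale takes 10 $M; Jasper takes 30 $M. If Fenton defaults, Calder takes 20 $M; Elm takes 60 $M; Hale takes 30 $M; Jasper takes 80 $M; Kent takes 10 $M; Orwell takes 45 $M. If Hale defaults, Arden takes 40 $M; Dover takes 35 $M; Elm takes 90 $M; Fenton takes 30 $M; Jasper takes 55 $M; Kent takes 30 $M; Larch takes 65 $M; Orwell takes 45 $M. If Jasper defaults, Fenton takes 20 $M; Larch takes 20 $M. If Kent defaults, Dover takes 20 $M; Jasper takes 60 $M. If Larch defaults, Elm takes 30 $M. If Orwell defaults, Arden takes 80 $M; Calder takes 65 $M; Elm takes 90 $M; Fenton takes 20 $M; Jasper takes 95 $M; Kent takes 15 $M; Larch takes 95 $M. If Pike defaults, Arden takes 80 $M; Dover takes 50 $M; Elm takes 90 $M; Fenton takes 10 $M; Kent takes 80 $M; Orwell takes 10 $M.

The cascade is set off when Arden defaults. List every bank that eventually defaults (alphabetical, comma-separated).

Round 1 — Arden defaults (initial).
  Calder: +60 → 60 < 90
  Dover: +90 → 90 ≥ 80
  Hale: +40 → 40 < 70
  Larch: +15 → 15 < 100
Round 2 — Dover defaults.
  Calder: +35 → 95 ≥ 90
  Hale: +95 → 135 ≥ 70
  Jasper: +70 → 70 < 110
  Kent: +25 → 25 < 50
  Pike: +50 → 50 < 110
Round 3 — Calder, Hale default.
  Elm: +15+90 → 105 ≥ 30
  Fenton: +30 → 30 < 40
  Jasper: +55 → 125 ≥ 110
  Kent: +15+30 → 70 ≥ 50
  Larch: +60+65 → 140 ≥ 100
  Orwell: +40+45 → 85 < 90
Round 4 — Elm, Jasper, Kent, Larch default.
  Fenton: +15+20 → 65 ≥ 40
Round 5 — Fenton defaults.
  Orwell: +45 → 130 ≥ 90
Round 6 — Orwell defaults.
No further defaults.

Arden, Calder, Dover, Elm, Fenton, Hale, Jasper, Kent, Larch, Orwell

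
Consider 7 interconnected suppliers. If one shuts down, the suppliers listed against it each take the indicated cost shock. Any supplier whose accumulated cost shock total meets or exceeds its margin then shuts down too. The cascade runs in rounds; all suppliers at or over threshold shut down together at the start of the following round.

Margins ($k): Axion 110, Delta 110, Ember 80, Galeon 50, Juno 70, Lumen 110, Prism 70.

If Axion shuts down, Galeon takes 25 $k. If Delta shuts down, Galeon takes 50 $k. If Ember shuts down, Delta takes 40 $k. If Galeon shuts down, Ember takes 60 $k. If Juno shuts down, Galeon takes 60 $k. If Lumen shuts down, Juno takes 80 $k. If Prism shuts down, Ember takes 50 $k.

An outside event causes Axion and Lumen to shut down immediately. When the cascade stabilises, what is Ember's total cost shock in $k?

60

Round 1 — Axion, Lumen shut down (initial).
  Galeon: +25 → 25 < 50
  Juno: +80 → 80 ≥ 70
Round 2 — Juno shuts down.
  Galeon: +60 → 85 ≥ 50
Round 3 — Galeon shuts down.
  Ember: +60 → 60 < 80
No further shutdowns.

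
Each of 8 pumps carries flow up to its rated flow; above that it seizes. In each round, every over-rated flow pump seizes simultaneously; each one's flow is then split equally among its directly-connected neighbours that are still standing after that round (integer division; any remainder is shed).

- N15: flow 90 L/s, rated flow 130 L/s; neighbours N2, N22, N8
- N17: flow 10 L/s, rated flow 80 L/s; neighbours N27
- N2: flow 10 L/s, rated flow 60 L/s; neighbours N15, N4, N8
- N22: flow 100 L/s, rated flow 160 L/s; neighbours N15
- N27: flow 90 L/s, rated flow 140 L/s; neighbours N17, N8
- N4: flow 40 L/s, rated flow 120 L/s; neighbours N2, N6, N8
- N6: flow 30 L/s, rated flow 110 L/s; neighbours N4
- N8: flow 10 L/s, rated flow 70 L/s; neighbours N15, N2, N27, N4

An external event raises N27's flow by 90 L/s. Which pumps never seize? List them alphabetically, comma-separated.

Round 1 — N27 at 180 > 140. N27 seizes.
  N27 sheds 180 L/s to N17, N8: 90 each.
    N17: 10+90 = 100 > 80
    N8: 10+90 = 100 > 70
Round 2 — N17, N8 seize.
  N17 sheds 100 L/s: no online neighbours, lost.
  N8 sheds 100 L/s to N15, N2, N4: 33 each (1 lost).
    N15: 90+33 = 123 ≤ 130
    N2: 10+33 = 43 ≤ 60
    N4: 40+33 = 73 ≤ 120
No further seizures.

N15, N2, N22, N4, N6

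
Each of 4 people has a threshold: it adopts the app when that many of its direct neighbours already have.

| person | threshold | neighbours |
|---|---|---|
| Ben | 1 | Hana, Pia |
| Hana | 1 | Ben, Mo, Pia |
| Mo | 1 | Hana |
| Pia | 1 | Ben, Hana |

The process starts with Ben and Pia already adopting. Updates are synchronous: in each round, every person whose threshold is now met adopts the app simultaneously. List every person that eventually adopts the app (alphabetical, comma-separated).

Round 1 — Ben, Pia adopt the app (initial).
Round 2 — checking thresholds:
  Hana: 2 of 3 neighbours ≥ 1, adopts the app.
Round 3 — checking thresholds:
  Mo: 1 of 1 neighbours ≥ 1, adopts the app.
Round 4 — no new adoptions; cascade stops.

Ben, Hana, Mo, Pia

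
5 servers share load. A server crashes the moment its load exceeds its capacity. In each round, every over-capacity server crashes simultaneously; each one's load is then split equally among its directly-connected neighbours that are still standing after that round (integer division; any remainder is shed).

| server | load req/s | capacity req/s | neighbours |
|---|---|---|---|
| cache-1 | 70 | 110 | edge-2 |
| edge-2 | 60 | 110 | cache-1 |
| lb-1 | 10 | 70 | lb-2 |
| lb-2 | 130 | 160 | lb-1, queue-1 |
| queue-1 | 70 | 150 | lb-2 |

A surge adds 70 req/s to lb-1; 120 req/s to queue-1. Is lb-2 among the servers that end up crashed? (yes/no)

Round 1 — lb-1 at 80 > 70; queue-1 at 190 > 150. lb-1, queue-1 crash.
  lb-1 sheds 80 req/s to lb-2: 80 each.
    lb-2: 130+80 = 210 > 160
  queue-1 sheds 190 req/s to lb-2: 190 each.
    lb-2: 210+190 = 400 > 160
Round 2 — lb-2 crashes.
  lb-2 sheds 400 req/s: no online neighbours, lost.
No further crashes.

yes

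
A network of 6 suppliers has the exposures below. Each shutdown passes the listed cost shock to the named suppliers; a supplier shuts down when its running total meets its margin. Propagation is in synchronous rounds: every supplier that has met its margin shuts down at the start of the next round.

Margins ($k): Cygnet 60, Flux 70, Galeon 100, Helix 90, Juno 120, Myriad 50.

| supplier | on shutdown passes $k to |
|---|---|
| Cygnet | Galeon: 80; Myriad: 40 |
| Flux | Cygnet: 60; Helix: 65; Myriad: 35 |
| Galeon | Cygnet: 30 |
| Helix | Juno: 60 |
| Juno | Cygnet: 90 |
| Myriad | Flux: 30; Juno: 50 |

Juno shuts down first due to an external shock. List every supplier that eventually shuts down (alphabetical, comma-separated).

Cygnet, Juno

Round 1 — Juno shuts down (initial).
  Cygnet: +90 → 90 ≥ 60
Round 2 — Cygnet shuts down.
  Galeon: +80 → 80 < 100
  Myriad: +40 → 40 < 50
No further shutdowns.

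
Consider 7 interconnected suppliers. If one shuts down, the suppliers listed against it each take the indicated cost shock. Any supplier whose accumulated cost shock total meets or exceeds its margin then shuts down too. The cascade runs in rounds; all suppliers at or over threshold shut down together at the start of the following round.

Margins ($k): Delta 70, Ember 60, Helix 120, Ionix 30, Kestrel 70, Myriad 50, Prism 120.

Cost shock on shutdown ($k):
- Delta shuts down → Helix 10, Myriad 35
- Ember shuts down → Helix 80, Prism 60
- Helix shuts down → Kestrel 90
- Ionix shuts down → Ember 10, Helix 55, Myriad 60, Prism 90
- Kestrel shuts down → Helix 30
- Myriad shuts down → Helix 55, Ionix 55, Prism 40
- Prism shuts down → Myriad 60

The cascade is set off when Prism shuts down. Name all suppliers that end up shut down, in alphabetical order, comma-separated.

Ionix, Myriad, Prism

Round 1 — Prism shuts down (initial).
  Myriad: +60 → 60 ≥ 50
Round 2 — Myriad shuts down.
  Helix: +55 → 55 < 120
  Ionix: +55 → 55 ≥ 30
Round 3 — Ionix shuts down.
  Ember: +10 → 10 < 60
  Helix: +55 → 110 < 120
No further shutdowns.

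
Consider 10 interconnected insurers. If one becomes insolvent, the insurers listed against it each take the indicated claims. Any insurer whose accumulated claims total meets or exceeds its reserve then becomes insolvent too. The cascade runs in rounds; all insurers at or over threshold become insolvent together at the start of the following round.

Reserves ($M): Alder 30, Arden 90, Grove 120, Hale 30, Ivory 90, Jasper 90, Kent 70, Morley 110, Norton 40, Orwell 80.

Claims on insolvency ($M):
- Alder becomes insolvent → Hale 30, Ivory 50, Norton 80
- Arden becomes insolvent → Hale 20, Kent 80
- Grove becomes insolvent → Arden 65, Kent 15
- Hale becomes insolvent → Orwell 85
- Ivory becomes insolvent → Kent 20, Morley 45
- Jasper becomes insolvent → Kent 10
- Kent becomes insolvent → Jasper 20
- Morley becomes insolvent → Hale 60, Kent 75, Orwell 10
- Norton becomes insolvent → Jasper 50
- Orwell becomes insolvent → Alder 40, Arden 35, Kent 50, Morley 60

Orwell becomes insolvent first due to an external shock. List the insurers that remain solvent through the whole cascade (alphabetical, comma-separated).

Arden, Grove, Ivory, Jasper, Kent, Morley

Round 1 — Orwell becomes insolvent (initial).
  Alder: +40 → 40 ≥ 30
  Arden: +35 → 35 < 90
  Kent: +50 → 50 < 70
  Morley: +60 → 60 < 110
Round 2 — Alder becomes insolvent.
  Hale: +30 → 30 ≥ 30
  Ivory: +50 → 50 < 90
  Norton: +80 → 80 ≥ 40
Round 3 — Hale, Norton become insolvent.
  Jasper: +50 → 50 < 90
No further insolvencies.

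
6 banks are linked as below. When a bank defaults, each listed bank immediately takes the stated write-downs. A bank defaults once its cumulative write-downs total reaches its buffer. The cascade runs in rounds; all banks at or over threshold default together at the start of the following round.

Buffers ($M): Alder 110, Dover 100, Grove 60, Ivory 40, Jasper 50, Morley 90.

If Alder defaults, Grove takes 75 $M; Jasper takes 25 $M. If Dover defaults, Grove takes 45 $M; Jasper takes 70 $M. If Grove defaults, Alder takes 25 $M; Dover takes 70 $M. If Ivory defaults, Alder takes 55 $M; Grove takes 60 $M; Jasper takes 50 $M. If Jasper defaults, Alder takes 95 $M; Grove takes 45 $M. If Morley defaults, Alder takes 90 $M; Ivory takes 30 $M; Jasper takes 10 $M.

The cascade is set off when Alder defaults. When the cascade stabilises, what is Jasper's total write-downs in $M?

25

Round 1 — Alder defaults (initial).
  Grove: +75 → 75 ≥ 60
  Jasper: +25 → 25 < 50
Round 2 — Grove defaults.
  Dover: +70 → 70 < 100
No further defaults.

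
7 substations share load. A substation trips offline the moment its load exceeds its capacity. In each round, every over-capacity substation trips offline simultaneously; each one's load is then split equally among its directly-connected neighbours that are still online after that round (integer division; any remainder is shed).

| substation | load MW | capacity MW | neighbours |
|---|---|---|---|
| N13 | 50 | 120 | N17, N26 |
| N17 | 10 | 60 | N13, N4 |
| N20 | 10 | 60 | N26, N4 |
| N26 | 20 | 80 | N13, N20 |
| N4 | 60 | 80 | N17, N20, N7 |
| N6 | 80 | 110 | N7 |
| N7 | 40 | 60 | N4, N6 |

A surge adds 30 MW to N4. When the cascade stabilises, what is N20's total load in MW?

Round 1 — N4 at 90 > 80. N4 trips offline.
  N4 sheds 90 MW to N17, N20, N7: 30 each.
    N17: 10+30 = 40 ≤ 60
    N20: 10+30 = 40 ≤ 60
    N7: 40+30 = 70 > 60
Round 2 — N7 trips offline.
  N7 sheds 70 MW to N6: 70 each.
    N6: 80+70 = 150 > 110
Round 3 — N6 trips offline.
  N6 sheds 150 MW: no online neighbours, lost.
No further trips.

40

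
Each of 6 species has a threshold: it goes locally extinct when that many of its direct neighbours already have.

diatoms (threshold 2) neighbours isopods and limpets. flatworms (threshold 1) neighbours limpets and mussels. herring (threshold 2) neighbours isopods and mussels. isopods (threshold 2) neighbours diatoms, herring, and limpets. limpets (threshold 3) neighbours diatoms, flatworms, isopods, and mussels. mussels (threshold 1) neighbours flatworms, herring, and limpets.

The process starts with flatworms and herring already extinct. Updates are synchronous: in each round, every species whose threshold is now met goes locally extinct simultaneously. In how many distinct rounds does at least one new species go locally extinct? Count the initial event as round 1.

2

Round 1 — flatworms, herring go locally extinct (initial).
Round 2 — checking thresholds:
  isopods: 1 of 3 neighbours < 2, holds.
  limpets: 1 of 4 neighbours < 3, holds.
  mussels: 2 of 3 neighbours ≥ 1, goes locally extinct.
Round 3 — no new extinctions; cascade stops.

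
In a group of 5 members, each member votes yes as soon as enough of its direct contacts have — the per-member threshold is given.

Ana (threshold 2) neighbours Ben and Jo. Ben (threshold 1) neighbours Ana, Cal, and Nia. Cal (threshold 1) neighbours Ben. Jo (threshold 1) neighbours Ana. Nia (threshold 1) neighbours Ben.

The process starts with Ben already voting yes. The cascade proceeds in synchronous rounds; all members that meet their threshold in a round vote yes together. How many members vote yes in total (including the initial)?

Round 1 — Ben votes yes (initial).
Round 2 — checking thresholds:
  Ana: 1 of 2 neighbours < 2, holds.
  Cal: 1 of 1 neighbours ≥ 1, votes yes.
  Nia: 1 of 1 neighbours ≥ 1, votes yes.
Round 3 — no new yes votes; cascade stops.

3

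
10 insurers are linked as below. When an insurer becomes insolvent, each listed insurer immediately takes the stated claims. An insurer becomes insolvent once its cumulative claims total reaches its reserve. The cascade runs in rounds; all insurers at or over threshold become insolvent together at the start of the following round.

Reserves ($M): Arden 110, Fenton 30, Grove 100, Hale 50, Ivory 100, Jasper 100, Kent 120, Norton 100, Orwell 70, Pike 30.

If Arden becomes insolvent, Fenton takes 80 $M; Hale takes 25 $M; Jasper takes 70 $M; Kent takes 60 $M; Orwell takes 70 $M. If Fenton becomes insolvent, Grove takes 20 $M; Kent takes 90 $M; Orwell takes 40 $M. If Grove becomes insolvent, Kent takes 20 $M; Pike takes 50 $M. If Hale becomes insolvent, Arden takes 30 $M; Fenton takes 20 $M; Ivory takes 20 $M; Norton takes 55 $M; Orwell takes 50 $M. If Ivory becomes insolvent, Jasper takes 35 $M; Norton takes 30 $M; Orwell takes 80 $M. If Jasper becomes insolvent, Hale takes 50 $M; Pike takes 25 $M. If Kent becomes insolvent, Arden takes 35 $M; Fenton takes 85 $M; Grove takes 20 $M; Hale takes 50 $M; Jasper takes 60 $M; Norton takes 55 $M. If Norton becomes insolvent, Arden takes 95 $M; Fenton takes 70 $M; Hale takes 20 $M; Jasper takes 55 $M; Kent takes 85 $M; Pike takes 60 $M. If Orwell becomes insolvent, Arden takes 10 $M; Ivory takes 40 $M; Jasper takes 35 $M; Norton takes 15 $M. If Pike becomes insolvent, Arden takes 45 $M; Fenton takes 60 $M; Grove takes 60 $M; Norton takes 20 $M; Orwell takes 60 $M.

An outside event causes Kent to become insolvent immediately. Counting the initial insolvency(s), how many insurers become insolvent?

9

Round 1 — Kent becomes insolvent (initial).
  Arden: +35 → 35 < 110
  Fenton: +85 → 85 ≥ 30
  Grove: +20 → 20 < 100
  Hale: +50 → 50 ≥ 50
  Jasper: +60 → 60 < 100
  Norton: +55 → 55 < 100
Round 2 — Fenton, Hale become insolvent.
  Arden: +30 → 65 < 110
  Grove: +20 → 40 < 100
  Ivory: +20 → 20 < 100
  Norton: +55 → 110 ≥ 100
  Orwell: +40+50 → 90 ≥ 70
Round 3 — Norton, Orwell become insolvent.
  Arden: +95+10 → 170 ≥ 110
  Ivory: +40 → 60 < 100
  Jasper: +55+35 → 150 ≥ 100
  Pike: +60 → 60 ≥ 30
Round 4 — Arden, Jasper, Pike become insolvent.
  Grove: +60 → 100 ≥ 100
Round 5 — Grove becomes insolvent.
No further insolvencies.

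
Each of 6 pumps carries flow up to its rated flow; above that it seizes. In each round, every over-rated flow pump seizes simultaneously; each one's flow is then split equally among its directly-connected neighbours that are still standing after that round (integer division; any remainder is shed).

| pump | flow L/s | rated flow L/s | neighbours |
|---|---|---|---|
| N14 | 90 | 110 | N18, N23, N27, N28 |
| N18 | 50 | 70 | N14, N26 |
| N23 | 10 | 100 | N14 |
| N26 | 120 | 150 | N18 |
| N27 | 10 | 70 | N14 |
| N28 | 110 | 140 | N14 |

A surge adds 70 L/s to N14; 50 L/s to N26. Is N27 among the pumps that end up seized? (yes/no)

Round 1 — N14 at 160 > 110; N26 at 170 > 150. N14, N26 seize.
  N14 sheds 160 L/s to N18, N23, N27, N28: 40 each.
    N18: 50+40 = 90 > 70
    N23: 10+40 = 50 ≤ 100
    N27: 10+40 = 50 ≤ 70
    N28: 110+40 = 150 > 140
  N26 sheds 170 L/s to N18: 170 each.
    N18: 90+170 = 260 > 70
Round 2 — N18, N28 seize.
  N18 sheds 260 L/s: no online neighbours, lost.
  N28 sheds 150 L/s: no online neighbours, lost.
No further seizures.

no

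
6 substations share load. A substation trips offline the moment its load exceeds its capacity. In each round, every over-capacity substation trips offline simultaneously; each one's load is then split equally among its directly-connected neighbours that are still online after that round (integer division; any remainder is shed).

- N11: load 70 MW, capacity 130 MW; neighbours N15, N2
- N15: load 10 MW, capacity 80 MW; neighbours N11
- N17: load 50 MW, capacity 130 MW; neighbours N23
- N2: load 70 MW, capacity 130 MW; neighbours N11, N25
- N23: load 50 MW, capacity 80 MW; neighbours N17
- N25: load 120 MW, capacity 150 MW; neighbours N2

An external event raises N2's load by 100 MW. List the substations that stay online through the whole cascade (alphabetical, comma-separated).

Round 1 — N2 at 170 > 130. N2 trips offline.
  N2 sheds 170 MW to N11, N25: 85 each.
    N11: 70+85 = 155 > 130
    N25: 120+85 = 205 > 150
Round 2 — N11, N25 trip offline.
  N11 sheds 155 MW to N15: 155 each.
    N15: 10+155 = 165 > 80
  N25 sheds 205 MW: no online neighbours, lost.
Round 3 — N15 trips offline.
  N15 sheds 165 MW: no online neighbours, lost.
No further trips.

N17, N23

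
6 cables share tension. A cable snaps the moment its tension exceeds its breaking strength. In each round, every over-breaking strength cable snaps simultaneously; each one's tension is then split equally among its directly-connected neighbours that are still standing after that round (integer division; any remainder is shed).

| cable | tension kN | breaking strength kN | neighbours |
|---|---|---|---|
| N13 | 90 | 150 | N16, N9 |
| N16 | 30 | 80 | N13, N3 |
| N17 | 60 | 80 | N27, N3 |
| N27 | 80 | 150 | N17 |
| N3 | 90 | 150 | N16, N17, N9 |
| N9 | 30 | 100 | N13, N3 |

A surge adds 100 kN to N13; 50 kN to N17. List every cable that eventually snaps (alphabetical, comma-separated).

Round 1 — N13 at 190 > 150; N17 at 110 > 80. N13, N17 snap.
  N13 sheds 190 kN to N16, N9: 95 each.
    N16: 30+95 = 125 > 80
    N9: 30+95 = 125 > 100
  N17 sheds 110 kN to N27, N3: 55 each.
    N27: 80+55 = 135 ≤ 150
    N3: 90+55 = 145 ≤ 150
Round 2 — N16, N9 snap.
  N16 sheds 125 kN to N3: 125 each.
    N3: 145+125 = 270 > 150
  N9 sheds 125 kN to N3: 125 each.
    N3: 270+125 = 395 > 150
Round 3 — N3 snaps.
  N3 sheds 395 kN: no online neighbours, lost.
No further breaks.

N13, N16, N17, N3, N9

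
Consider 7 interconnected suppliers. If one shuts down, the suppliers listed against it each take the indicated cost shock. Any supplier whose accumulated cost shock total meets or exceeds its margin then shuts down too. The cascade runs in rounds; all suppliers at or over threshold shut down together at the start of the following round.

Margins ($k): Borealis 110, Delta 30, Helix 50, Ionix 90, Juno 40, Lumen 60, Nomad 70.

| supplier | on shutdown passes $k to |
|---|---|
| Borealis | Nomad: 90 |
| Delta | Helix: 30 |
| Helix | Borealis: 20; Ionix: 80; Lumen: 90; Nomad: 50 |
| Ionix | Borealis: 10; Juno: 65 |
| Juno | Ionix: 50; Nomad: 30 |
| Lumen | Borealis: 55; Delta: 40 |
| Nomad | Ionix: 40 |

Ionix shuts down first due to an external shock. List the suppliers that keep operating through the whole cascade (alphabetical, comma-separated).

Round 1 — Ionix shuts down (initial).
  Borealis: +10 → 10 < 110
  Juno: +65 → 65 ≥ 40
Round 2 — Juno shuts down.
  Nomad: +30 → 30 < 70
No further shutdowns.

Borealis, Delta, Helix, Lumen, Nomad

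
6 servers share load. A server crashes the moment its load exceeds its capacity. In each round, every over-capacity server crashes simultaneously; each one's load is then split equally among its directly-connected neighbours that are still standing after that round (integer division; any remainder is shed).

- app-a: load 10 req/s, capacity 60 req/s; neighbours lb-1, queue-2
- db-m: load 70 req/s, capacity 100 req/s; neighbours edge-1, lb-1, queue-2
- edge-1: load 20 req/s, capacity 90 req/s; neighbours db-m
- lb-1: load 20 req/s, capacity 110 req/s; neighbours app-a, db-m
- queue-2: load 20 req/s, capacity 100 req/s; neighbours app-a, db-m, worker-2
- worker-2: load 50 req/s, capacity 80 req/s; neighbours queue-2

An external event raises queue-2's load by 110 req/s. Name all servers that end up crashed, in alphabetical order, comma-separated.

Round 1 — queue-2 at 130 > 100. queue-2 crashes.
  queue-2 sheds 130 req/s to app-a, db-m, worker-2: 43 each (1 lost).
    app-a: 10+43 = 53 ≤ 60
    db-m: 70+43 = 113 > 100
    worker-2: 50+43 = 93 > 80
Round 2 — db-m, worker-2 crash.
  db-m sheds 113 req/s to edge-1, lb-1: 56 each (1 lost).
    edge-1: 20+56 = 76 ≤ 90
    lb-1: 20+56 = 76 ≤ 110
  worker-2 sheds 93 req/s: no online neighbours, lost.
No further crashes.

db-m, queue-2, worker-2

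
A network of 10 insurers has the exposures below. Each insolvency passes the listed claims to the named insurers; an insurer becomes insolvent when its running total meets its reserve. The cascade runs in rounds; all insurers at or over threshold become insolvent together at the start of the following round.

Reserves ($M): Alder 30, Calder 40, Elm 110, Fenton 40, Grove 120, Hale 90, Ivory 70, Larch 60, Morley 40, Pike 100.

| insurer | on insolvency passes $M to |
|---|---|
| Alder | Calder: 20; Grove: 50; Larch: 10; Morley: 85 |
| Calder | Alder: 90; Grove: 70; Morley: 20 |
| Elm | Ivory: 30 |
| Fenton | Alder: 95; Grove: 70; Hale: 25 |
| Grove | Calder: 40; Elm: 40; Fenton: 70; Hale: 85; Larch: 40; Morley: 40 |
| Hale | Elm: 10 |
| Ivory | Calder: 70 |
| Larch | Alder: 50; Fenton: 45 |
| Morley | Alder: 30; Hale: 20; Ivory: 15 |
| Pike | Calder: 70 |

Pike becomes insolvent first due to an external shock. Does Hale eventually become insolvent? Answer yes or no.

Round 1 — Pike becomes insolvent (initial).
  Calder: +70 → 70 ≥ 40
Round 2 — Calder becomes insolvent.
  Alder: +90 → 90 ≥ 30
  Grove: +70 → 70 < 120
  Morley: +20 → 20 < 40
Round 3 — Alder becomes insolvent.
  Grove: +50 → 120 ≥ 120
  Larch: +10 → 10 < 60
  Morley: +85 → 105 ≥ 40
Round 4 — Grove, Morley become insolvent.
  Elm: +40 → 40 < 110
  Fenton: +70 → 70 ≥ 40
  Hale: +85+20 → 105 ≥ 90
  Ivory: +15 → 15 < 70
  Larch: +40 → 50 < 60
Round 5 — Fenton, Hale become insolvent.
  Elm: +10 → 50 < 110
No further insolvencies.

yes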